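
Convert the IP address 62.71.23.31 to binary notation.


62 = 00111110
71 = 01000111
23 = 00010111
31 = 00011111
Binary: 00111110.01000111.00010111.00011111


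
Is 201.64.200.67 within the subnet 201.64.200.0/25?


Subnet network: 201.64.200.0
Test IP AND mask: 201.64.200.0
Yes, 201.64.200.67 is in 201.64.200.0/25


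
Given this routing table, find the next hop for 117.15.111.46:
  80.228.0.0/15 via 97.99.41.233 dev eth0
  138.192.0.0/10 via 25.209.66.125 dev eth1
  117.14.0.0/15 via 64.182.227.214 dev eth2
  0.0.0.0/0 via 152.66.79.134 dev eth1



Longest prefix match for 117.15.111.46:
  /15 80.228.0.0: no
  /10 138.192.0.0: no
  /15 117.14.0.0: MATCH
  /0 0.0.0.0: MATCH
Selected: next-hop 64.182.227.214 via eth2 (matched /15)


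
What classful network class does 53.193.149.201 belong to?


First octet: 53
Binary: 00110101
0xxxxxxx -> Class A (1-126)
Class A, default mask 255.0.0.0 (/8)


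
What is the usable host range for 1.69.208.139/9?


Network: 1.0.0.0
Broadcast: 1.127.255.255
First usable = network + 1
Last usable = broadcast - 1
Range: 1.0.0.1 to 1.127.255.254


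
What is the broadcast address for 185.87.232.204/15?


Network: 185.86.0.0/15
Host bits = 17
Set all host bits to 1:
Broadcast: 185.87.255.255


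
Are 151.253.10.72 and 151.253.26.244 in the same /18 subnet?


Mask: 255.255.192.0
151.253.10.72 AND mask = 151.253.0.0
151.253.26.244 AND mask = 151.253.0.0
Yes, same subnet (151.253.0.0)


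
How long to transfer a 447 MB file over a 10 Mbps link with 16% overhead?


Effective throughput = 10 * (1 - 16/100) = 8.4 Mbps
File size in Mb = 447 * 8 = 3576 Mb
Time = 3576 / 8.4
Time = 425.7143 seconds


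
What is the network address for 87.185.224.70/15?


IP:   01010111.10111001.11100000.01000110
Mask: 11111111.11111110.00000000.00000000
AND operation:
Net:  01010111.10111000.00000000.00000000
Network: 87.184.0.0/15


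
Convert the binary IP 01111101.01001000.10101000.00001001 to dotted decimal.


01111101 = 125
01001000 = 72
10101000 = 168
00001001 = 9
IP: 125.72.168.9


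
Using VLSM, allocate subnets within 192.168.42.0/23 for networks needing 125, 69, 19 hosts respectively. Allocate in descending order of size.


125 hosts -> /25 (126 usable): 192.168.42.0/25
69 hosts -> /25 (126 usable): 192.168.42.128/25
19 hosts -> /27 (30 usable): 192.168.43.0/27
Allocation: 192.168.42.0/25 (125 hosts, 126 usable); 192.168.42.128/25 (69 hosts, 126 usable); 192.168.43.0/27 (19 hosts, 30 usable)


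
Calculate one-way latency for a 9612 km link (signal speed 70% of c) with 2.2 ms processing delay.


Speed = 0.7 * 3e5 km/s = 210000 km/s
Propagation delay = 9612 / 210000 = 0.0458 s = 45.7714 ms
Processing delay = 2.2 ms
Total one-way latency = 47.9714 ms


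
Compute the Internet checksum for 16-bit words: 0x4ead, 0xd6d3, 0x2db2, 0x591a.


Sum all words (with carry folding):
+ 0x4ead = 0x4ead
+ 0xd6d3 = 0x2581
+ 0x2db2 = 0x5333
+ 0x591a = 0xac4d
One's complement: ~0xac4d
Checksum = 0x53b2


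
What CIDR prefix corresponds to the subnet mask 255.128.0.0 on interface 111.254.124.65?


Binary: 11111111.10000000.00000000.00000000
Count leading 1s
Prefix: /9


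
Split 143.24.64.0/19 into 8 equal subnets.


New prefix = 19 + 3 = 22
Each subnet has 1024 addresses
  143.24.64.0/22
  143.24.68.0/22
  143.24.72.0/22
  143.24.76.0/22
  143.24.80.0/22
  143.24.84.0/22
  143.24.88.0/22
  143.24.92.0/22
Subnets: 143.24.64.0/22, 143.24.68.0/22, 143.24.72.0/22, 143.24.76.0/22, 143.24.80.0/22, 143.24.84.0/22, 143.24.88.0/22, 143.24.92.0/22


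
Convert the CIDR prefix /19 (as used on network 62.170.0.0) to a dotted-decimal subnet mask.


/19 means 19 network bits, 13 host bits
Binary: 11111111111111111110000000000000
Mask: 255.255.224.0


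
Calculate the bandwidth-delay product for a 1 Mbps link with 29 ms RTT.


BDP = bandwidth * RTT
= 1 Mbps * 29 ms
= 1 * 1e6 * 29 / 1000 bits
= 29000 bits
= 3625 bytes
= 3.54 KB
BDP = 29000 bits (3625 bytes)


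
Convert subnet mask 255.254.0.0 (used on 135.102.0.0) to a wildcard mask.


Subnet mask: 255.254.0.0
Wildcard = 255.255.255.255 - subnet mask
255 - 255 = 0
255 - 254 = 1
255 - 0 = 255
255 - 0 = 255
Wildcard: 0.1.255.255


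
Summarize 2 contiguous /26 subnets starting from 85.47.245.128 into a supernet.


Original prefix: /26
Number of subnets: 2 = 2^1
New prefix = 26 - 1 = 25
Supernet: 85.47.245.128/25


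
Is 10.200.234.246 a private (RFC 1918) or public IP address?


RFC 1918 private ranges:
  10.0.0.0/8 (10.0.0.0 - 10.255.255.255)
  172.16.0.0/12 (172.16.0.0 - 172.31.255.255)
  192.168.0.0/16 (192.168.0.0 - 192.168.255.255)
Private (in 10.0.0.0/8)


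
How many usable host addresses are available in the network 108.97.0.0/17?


Host bits = 32 - 17 = 15
Total addresses = 2^15 = 32768
Usable = total - 2 (network and broadcast)
Usable hosts: 32766


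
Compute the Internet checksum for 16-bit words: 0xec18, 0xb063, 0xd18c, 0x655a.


Sum all words (with carry folding):
+ 0xec18 = 0xec18
+ 0xb063 = 0x9c7c
+ 0xd18c = 0x6e09
+ 0x655a = 0xd363
One's complement: ~0xd363
Checksum = 0x2c9c


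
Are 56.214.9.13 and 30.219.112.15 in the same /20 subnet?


Mask: 255.255.240.0
56.214.9.13 AND mask = 56.214.0.0
30.219.112.15 AND mask = 30.219.112.0
No, different subnets (56.214.0.0 vs 30.219.112.0)


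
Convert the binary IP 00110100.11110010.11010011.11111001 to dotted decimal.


00110100 = 52
11110010 = 242
11010011 = 211
11111001 = 249
IP: 52.242.211.249


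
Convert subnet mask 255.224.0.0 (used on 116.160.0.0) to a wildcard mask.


Subnet mask: 255.224.0.0
Wildcard = 255.255.255.255 - subnet mask
255 - 255 = 0
255 - 224 = 31
255 - 0 = 255
255 - 0 = 255
Wildcard: 0.31.255.255


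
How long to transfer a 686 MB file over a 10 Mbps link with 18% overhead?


Effective throughput = 10 * (1 - 18/100) = 8.2 Mbps
File size in Mb = 686 * 8 = 5488 Mb
Time = 5488 / 8.2
Time = 669.2683 seconds


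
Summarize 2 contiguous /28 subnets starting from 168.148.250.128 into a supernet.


Original prefix: /28
Number of subnets: 2 = 2^1
New prefix = 28 - 1 = 27
Supernet: 168.148.250.128/27


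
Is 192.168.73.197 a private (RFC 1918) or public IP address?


RFC 1918 private ranges:
  10.0.0.0/8 (10.0.0.0 - 10.255.255.255)
  172.16.0.0/12 (172.16.0.0 - 172.31.255.255)
  192.168.0.0/16 (192.168.0.0 - 192.168.255.255)
Private (in 192.168.0.0/16)


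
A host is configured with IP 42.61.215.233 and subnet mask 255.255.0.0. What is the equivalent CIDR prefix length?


Binary: 11111111.11111111.00000000.00000000
Count leading 1s
Prefix: /16


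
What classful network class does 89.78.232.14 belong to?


First octet: 89
Binary: 01011001
0xxxxxxx -> Class A (1-126)
Class A, default mask 255.0.0.0 (/8)


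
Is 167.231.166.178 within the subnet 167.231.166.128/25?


Subnet network: 167.231.166.128
Test IP AND mask: 167.231.166.128
Yes, 167.231.166.178 is in 167.231.166.128/25


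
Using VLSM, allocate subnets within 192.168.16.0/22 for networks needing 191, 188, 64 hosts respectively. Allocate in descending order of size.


191 hosts -> /24 (254 usable): 192.168.16.0/24
188 hosts -> /24 (254 usable): 192.168.17.0/24
64 hosts -> /25 (126 usable): 192.168.18.0/25
Allocation: 192.168.16.0/24 (191 hosts, 254 usable); 192.168.17.0/24 (188 hosts, 254 usable); 192.168.18.0/25 (64 hosts, 126 usable)


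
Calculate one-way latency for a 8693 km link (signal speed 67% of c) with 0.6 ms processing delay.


Speed = 0.67 * 3e5 km/s = 201000 km/s
Propagation delay = 8693 / 201000 = 0.0432 s = 43.2488 ms
Processing delay = 0.6 ms
Total one-way latency = 43.8488 ms


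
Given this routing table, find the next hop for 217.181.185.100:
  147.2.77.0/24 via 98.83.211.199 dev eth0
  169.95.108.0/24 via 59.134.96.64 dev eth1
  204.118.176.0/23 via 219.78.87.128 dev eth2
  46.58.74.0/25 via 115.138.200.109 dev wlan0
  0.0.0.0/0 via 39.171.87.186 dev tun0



Longest prefix match for 217.181.185.100:
  /24 147.2.77.0: no
  /24 169.95.108.0: no
  /23 204.118.176.0: no
  /25 46.58.74.0: no
  /0 0.0.0.0: MATCH
Selected: next-hop 39.171.87.186 via tun0 (matched /0)


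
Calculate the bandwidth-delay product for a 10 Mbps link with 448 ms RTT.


BDP = bandwidth * RTT
= 10 Mbps * 448 ms
= 10 * 1e6 * 448 / 1000 bits
= 4480000 bits
= 560000 bytes
= 546.875 KB
BDP = 4480000 bits (560000 bytes)


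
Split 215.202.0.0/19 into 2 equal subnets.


New prefix = 19 + 1 = 20
Each subnet has 4096 addresses
  215.202.0.0/20
  215.202.16.0/20
Subnets: 215.202.0.0/20, 215.202.16.0/20


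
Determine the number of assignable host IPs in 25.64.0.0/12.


Host bits = 32 - 12 = 20
Total addresses = 2^20 = 1048576
Usable = total - 2 (network and broadcast)
Usable hosts: 1048574


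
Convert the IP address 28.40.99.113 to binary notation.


28 = 00011100
40 = 00101000
99 = 01100011
113 = 01110001
Binary: 00011100.00101000.01100011.01110001


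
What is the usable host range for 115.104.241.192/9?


Network: 115.0.0.0
Broadcast: 115.127.255.255
First usable = network + 1
Last usable = broadcast - 1
Range: 115.0.0.1 to 115.127.255.254


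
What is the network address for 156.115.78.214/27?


IP:   10011100.01110011.01001110.11010110
Mask: 11111111.11111111.11111111.11100000
AND operation:
Net:  10011100.01110011.01001110.11000000
Network: 156.115.78.192/27


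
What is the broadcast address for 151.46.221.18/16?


Network: 151.46.0.0/16
Host bits = 16
Set all host bits to 1:
Broadcast: 151.46.255.255


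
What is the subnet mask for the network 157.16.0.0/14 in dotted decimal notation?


/14 means 14 network bits, 18 host bits
Binary: 11111111111111000000000000000000
Mask: 255.252.0.0


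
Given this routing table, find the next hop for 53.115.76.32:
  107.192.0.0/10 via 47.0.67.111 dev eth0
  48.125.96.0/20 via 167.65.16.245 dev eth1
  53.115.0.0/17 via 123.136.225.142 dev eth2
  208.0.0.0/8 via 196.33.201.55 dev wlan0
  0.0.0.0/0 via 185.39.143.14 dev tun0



Longest prefix match for 53.115.76.32:
  /10 107.192.0.0: no
  /20 48.125.96.0: no
  /17 53.115.0.0: MATCH
  /8 208.0.0.0: no
  /0 0.0.0.0: MATCH
Selected: next-hop 123.136.225.142 via eth2 (matched /17)


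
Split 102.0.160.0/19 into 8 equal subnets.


New prefix = 19 + 3 = 22
Each subnet has 1024 addresses
  102.0.160.0/22
  102.0.164.0/22
  102.0.168.0/22
  102.0.172.0/22
  102.0.176.0/22
  102.0.180.0/22
  102.0.184.0/22
  102.0.188.0/22
Subnets: 102.0.160.0/22, 102.0.164.0/22, 102.0.168.0/22, 102.0.172.0/22, 102.0.176.0/22, 102.0.180.0/22, 102.0.184.0/22, 102.0.188.0/22


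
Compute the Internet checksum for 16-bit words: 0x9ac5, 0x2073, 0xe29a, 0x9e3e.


Sum all words (with carry folding):
+ 0x9ac5 = 0x9ac5
+ 0x2073 = 0xbb38
+ 0xe29a = 0x9dd3
+ 0x9e3e = 0x3c12
One's complement: ~0x3c12
Checksum = 0xc3ed


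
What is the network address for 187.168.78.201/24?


IP:   10111011.10101000.01001110.11001001
Mask: 11111111.11111111.11111111.00000000
AND operation:
Net:  10111011.10101000.01001110.00000000
Network: 187.168.78.0/24


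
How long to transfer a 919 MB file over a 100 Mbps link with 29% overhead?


Effective throughput = 100 * (1 - 29/100) = 71 Mbps
File size in Mb = 919 * 8 = 7352 Mb
Time = 7352 / 71
Time = 103.5493 seconds


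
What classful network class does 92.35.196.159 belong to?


First octet: 92
Binary: 01011100
0xxxxxxx -> Class A (1-126)
Class A, default mask 255.0.0.0 (/8)


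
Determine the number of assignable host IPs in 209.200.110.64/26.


Host bits = 32 - 26 = 6
Total addresses = 2^6 = 64
Usable = total - 2 (network and broadcast)
Usable hosts: 62


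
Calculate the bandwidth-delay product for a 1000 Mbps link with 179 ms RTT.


BDP = bandwidth * RTT
= 1000 Mbps * 179 ms
= 1000 * 1e6 * 179 / 1000 bits
= 179000000 bits
= 22375000 bytes
= 21850.5859 KB
BDP = 179000000 bits (22375000 bytes)


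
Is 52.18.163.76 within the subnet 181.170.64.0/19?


Subnet network: 181.170.64.0
Test IP AND mask: 52.18.160.0
No, 52.18.163.76 is not in 181.170.64.0/19


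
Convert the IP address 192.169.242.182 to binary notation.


192 = 11000000
169 = 10101001
242 = 11110010
182 = 10110110
Binary: 11000000.10101001.11110010.10110110


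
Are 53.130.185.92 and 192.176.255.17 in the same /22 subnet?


Mask: 255.255.252.0
53.130.185.92 AND mask = 53.130.184.0
192.176.255.17 AND mask = 192.176.252.0
No, different subnets (53.130.184.0 vs 192.176.252.0)


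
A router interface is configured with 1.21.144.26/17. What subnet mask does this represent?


/17 means 17 network bits, 15 host bits
Binary: 11111111111111111000000000000000
Mask: 255.255.128.0


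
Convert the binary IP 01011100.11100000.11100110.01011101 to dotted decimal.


01011100 = 92
11100000 = 224
11100110 = 230
01011101 = 93
IP: 92.224.230.93


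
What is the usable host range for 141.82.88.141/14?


Network: 141.80.0.0
Broadcast: 141.83.255.255
First usable = network + 1
Last usable = broadcast - 1
Range: 141.80.0.1 to 141.83.255.254


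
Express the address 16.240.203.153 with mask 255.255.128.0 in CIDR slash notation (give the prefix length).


Binary: 11111111.11111111.10000000.00000000
Count leading 1s
Prefix: /17


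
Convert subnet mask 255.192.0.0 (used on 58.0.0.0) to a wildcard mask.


Subnet mask: 255.192.0.0
Wildcard = 255.255.255.255 - subnet mask
255 - 255 = 0
255 - 192 = 63
255 - 0 = 255
255 - 0 = 255
Wildcard: 0.63.255.255


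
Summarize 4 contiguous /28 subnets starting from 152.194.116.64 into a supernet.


Original prefix: /28
Number of subnets: 4 = 2^2
New prefix = 28 - 2 = 26
Supernet: 152.194.116.64/26


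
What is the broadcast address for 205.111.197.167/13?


Network: 205.104.0.0/13
Host bits = 19
Set all host bits to 1:
Broadcast: 205.111.255.255


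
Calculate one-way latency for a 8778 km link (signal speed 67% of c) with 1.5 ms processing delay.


Speed = 0.67 * 3e5 km/s = 201000 km/s
Propagation delay = 8778 / 201000 = 0.0437 s = 43.6716 ms
Processing delay = 1.5 ms
Total one-way latency = 45.1716 ms


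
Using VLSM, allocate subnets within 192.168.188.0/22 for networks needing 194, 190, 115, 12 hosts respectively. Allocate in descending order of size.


194 hosts -> /24 (254 usable): 192.168.188.0/24
190 hosts -> /24 (254 usable): 192.168.189.0/24
115 hosts -> /25 (126 usable): 192.168.190.0/25
12 hosts -> /28 (14 usable): 192.168.190.128/28
Allocation: 192.168.188.0/24 (194 hosts, 254 usable); 192.168.189.0/24 (190 hosts, 254 usable); 192.168.190.0/25 (115 hosts, 126 usable); 192.168.190.128/28 (12 hosts, 14 usable)


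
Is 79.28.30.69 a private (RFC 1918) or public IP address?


RFC 1918 private ranges:
  10.0.0.0/8 (10.0.0.0 - 10.255.255.255)
  172.16.0.0/12 (172.16.0.0 - 172.31.255.255)
  192.168.0.0/16 (192.168.0.0 - 192.168.255.255)
Public (not in any RFC 1918 range)


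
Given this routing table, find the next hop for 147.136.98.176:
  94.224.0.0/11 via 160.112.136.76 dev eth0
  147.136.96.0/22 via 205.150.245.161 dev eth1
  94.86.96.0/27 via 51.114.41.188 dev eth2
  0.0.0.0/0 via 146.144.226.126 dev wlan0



Longest prefix match for 147.136.98.176:
  /11 94.224.0.0: no
  /22 147.136.96.0: MATCH
  /27 94.86.96.0: no
  /0 0.0.0.0: MATCH
Selected: next-hop 205.150.245.161 via eth1 (matched /22)


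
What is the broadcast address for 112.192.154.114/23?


Network: 112.192.154.0/23
Host bits = 9
Set all host bits to 1:
Broadcast: 112.192.155.255


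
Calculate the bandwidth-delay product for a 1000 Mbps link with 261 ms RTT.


BDP = bandwidth * RTT
= 1000 Mbps * 261 ms
= 1000 * 1e6 * 261 / 1000 bits
= 261000000 bits
= 32625000 bytes
= 31860.3516 KB
BDP = 261000000 bits (32625000 bytes)


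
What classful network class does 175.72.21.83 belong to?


First octet: 175
Binary: 10101111
10xxxxxx -> Class B (128-191)
Class B, default mask 255.255.0.0 (/16)


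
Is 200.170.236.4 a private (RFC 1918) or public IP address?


RFC 1918 private ranges:
  10.0.0.0/8 (10.0.0.0 - 10.255.255.255)
  172.16.0.0/12 (172.16.0.0 - 172.31.255.255)
  192.168.0.0/16 (192.168.0.0 - 192.168.255.255)
Public (not in any RFC 1918 range)


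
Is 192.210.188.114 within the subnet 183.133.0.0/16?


Subnet network: 183.133.0.0
Test IP AND mask: 192.210.0.0
No, 192.210.188.114 is not in 183.133.0.0/16


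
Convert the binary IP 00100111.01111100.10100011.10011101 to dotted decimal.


00100111 = 39
01111100 = 124
10100011 = 163
10011101 = 157
IP: 39.124.163.157


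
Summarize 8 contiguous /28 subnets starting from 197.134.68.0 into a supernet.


Original prefix: /28
Number of subnets: 8 = 2^3
New prefix = 28 - 3 = 25
Supernet: 197.134.68.0/25


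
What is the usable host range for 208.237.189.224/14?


Network: 208.236.0.0
Broadcast: 208.239.255.255
First usable = network + 1
Last usable = broadcast - 1
Range: 208.236.0.1 to 208.239.255.254


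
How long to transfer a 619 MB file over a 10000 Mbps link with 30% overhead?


Effective throughput = 10000 * (1 - 30/100) = 7000 Mbps
File size in Mb = 619 * 8 = 4952 Mb
Time = 4952 / 7000
Time = 0.7074 seconds


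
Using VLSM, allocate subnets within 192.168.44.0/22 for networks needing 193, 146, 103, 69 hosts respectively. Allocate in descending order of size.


193 hosts -> /24 (254 usable): 192.168.44.0/24
146 hosts -> /24 (254 usable): 192.168.45.0/24
103 hosts -> /25 (126 usable): 192.168.46.0/25
69 hosts -> /25 (126 usable): 192.168.46.128/25
Allocation: 192.168.44.0/24 (193 hosts, 254 usable); 192.168.45.0/24 (146 hosts, 254 usable); 192.168.46.0/25 (103 hosts, 126 usable); 192.168.46.128/25 (69 hosts, 126 usable)


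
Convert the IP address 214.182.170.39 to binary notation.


214 = 11010110
182 = 10110110
170 = 10101010
39 = 00100111
Binary: 11010110.10110110.10101010.00100111


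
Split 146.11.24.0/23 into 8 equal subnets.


New prefix = 23 + 3 = 26
Each subnet has 64 addresses
  146.11.24.0/26
  146.11.24.64/26
  146.11.24.128/26
  146.11.24.192/26
  146.11.25.0/26
  146.11.25.64/26
  146.11.25.128/26
  146.11.25.192/26
Subnets: 146.11.24.0/26, 146.11.24.64/26, 146.11.24.128/26, 146.11.24.192/26, 146.11.25.0/26, 146.11.25.64/26, 146.11.25.128/26, 146.11.25.192/26


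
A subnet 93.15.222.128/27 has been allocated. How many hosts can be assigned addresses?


Host bits = 32 - 27 = 5
Total addresses = 2^5 = 32
Usable = total - 2 (network and broadcast)
Usable hosts: 30


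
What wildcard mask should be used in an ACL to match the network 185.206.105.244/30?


Subnet mask: 255.255.255.252
Wildcard = 255.255.255.255 - subnet mask
255 - 255 = 0
255 - 255 = 0
255 - 255 = 0
255 - 252 = 3
Wildcard: 0.0.0.3


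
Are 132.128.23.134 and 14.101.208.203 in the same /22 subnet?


Mask: 255.255.252.0
132.128.23.134 AND mask = 132.128.20.0
14.101.208.203 AND mask = 14.101.208.0
No, different subnets (132.128.20.0 vs 14.101.208.0)


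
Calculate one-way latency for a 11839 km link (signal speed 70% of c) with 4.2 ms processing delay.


Speed = 0.7 * 3e5 km/s = 210000 km/s
Propagation delay = 11839 / 210000 = 0.0564 s = 56.3762 ms
Processing delay = 4.2 ms
Total one-way latency = 60.5762 ms


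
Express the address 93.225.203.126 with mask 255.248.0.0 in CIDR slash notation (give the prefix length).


Binary: 11111111.11111000.00000000.00000000
Count leading 1s
Prefix: /13


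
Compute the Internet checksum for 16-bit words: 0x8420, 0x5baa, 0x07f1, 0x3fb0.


Sum all words (with carry folding):
+ 0x8420 = 0x8420
+ 0x5baa = 0xdfca
+ 0x07f1 = 0xe7bb
+ 0x3fb0 = 0x276c
One's complement: ~0x276c
Checksum = 0xd893


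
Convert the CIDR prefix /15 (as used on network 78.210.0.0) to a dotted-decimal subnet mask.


/15 means 15 network bits, 17 host bits
Binary: 11111111111111100000000000000000
Mask: 255.254.0.0


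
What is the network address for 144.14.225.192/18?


IP:   10010000.00001110.11100001.11000000
Mask: 11111111.11111111.11000000.00000000
AND operation:
Net:  10010000.00001110.11000000.00000000
Network: 144.14.192.0/18


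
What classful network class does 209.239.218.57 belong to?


First octet: 209
Binary: 11010001
110xxxxx -> Class C (192-223)
Class C, default mask 255.255.255.0 (/24)


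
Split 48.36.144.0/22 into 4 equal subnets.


New prefix = 22 + 2 = 24
Each subnet has 256 addresses
  48.36.144.0/24
  48.36.145.0/24
  48.36.146.0/24
  48.36.147.0/24
Subnets: 48.36.144.0/24, 48.36.145.0/24, 48.36.146.0/24, 48.36.147.0/24


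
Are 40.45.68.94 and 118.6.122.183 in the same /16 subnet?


Mask: 255.255.0.0
40.45.68.94 AND mask = 40.45.0.0
118.6.122.183 AND mask = 118.6.0.0
No, different subnets (40.45.0.0 vs 118.6.0.0)


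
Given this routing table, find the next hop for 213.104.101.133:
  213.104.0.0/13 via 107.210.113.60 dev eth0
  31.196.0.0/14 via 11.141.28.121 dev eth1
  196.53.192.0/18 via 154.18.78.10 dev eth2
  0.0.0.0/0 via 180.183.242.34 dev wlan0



Longest prefix match for 213.104.101.133:
  /13 213.104.0.0: MATCH
  /14 31.196.0.0: no
  /18 196.53.192.0: no
  /0 0.0.0.0: MATCH
Selected: next-hop 107.210.113.60 via eth0 (matched /13)


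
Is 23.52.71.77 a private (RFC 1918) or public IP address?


RFC 1918 private ranges:
  10.0.0.0/8 (10.0.0.0 - 10.255.255.255)
  172.16.0.0/12 (172.16.0.0 - 172.31.255.255)
  192.168.0.0/16 (192.168.0.0 - 192.168.255.255)
Public (not in any RFC 1918 range)


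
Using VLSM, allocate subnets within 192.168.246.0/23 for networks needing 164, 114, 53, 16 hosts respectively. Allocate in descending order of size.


164 hosts -> /24 (254 usable): 192.168.246.0/24
114 hosts -> /25 (126 usable): 192.168.247.0/25
53 hosts -> /26 (62 usable): 192.168.247.128/26
16 hosts -> /27 (30 usable): 192.168.247.192/27
Allocation: 192.168.246.0/24 (164 hosts, 254 usable); 192.168.247.0/25 (114 hosts, 126 usable); 192.168.247.128/26 (53 hosts, 62 usable); 192.168.247.192/27 (16 hosts, 30 usable)


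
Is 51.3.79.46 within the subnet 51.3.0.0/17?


Subnet network: 51.3.0.0
Test IP AND mask: 51.3.0.0
Yes, 51.3.79.46 is in 51.3.0.0/17


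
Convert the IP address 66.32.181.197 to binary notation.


66 = 01000010
32 = 00100000
181 = 10110101
197 = 11000101
Binary: 01000010.00100000.10110101.11000101


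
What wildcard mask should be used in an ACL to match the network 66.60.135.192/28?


Subnet mask: 255.255.255.240
Wildcard = 255.255.255.255 - subnet mask
255 - 255 = 0
255 - 255 = 0
255 - 255 = 0
255 - 240 = 15
Wildcard: 0.0.0.15


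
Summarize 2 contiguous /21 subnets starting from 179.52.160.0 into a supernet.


Original prefix: /21
Number of subnets: 2 = 2^1
New prefix = 21 - 1 = 20
Supernet: 179.52.160.0/20


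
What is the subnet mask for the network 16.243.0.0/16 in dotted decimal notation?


/16 means 16 network bits, 16 host bits
Binary: 11111111111111110000000000000000
Mask: 255.255.0.0


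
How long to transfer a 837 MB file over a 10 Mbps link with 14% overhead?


Effective throughput = 10 * (1 - 14/100) = 8.6 Mbps
File size in Mb = 837 * 8 = 6696 Mb
Time = 6696 / 8.6
Time = 778.6047 seconds


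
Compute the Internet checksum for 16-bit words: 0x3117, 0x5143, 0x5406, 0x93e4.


Sum all words (with carry folding):
+ 0x3117 = 0x3117
+ 0x5143 = 0x825a
+ 0x5406 = 0xd660
+ 0x93e4 = 0x6a45
One's complement: ~0x6a45
Checksum = 0x95ba


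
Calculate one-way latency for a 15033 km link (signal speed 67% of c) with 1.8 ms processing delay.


Speed = 0.67 * 3e5 km/s = 201000 km/s
Propagation delay = 15033 / 201000 = 0.0748 s = 74.791 ms
Processing delay = 1.8 ms
Total one-way latency = 76.591 ms


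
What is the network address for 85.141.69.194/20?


IP:   01010101.10001101.01000101.11000010
Mask: 11111111.11111111.11110000.00000000
AND operation:
Net:  01010101.10001101.01000000.00000000
Network: 85.141.64.0/20


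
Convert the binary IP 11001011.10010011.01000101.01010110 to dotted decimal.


11001011 = 203
10010011 = 147
01000101 = 69
01010110 = 86
IP: 203.147.69.86


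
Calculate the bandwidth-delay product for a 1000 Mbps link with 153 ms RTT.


BDP = bandwidth * RTT
= 1000 Mbps * 153 ms
= 1000 * 1e6 * 153 / 1000 bits
= 153000000 bits
= 19125000 bytes
= 18676.7578 KB
BDP = 153000000 bits (19125000 bytes)


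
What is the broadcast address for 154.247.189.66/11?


Network: 154.224.0.0/11
Host bits = 21
Set all host bits to 1:
Broadcast: 154.255.255.255


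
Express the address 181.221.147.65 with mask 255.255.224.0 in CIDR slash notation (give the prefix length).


Binary: 11111111.11111111.11100000.00000000
Count leading 1s
Prefix: /19


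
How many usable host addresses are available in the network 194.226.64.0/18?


Host bits = 32 - 18 = 14
Total addresses = 2^14 = 16384
Usable = total - 2 (network and broadcast)
Usable hosts: 16382


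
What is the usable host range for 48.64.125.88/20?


Network: 48.64.112.0
Broadcast: 48.64.127.255
First usable = network + 1
Last usable = broadcast - 1
Range: 48.64.112.1 to 48.64.127.254


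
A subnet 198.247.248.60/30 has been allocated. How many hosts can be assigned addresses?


Host bits = 32 - 30 = 2
Total addresses = 2^2 = 4
Usable = total - 2 (network and broadcast)
Usable hosts: 2


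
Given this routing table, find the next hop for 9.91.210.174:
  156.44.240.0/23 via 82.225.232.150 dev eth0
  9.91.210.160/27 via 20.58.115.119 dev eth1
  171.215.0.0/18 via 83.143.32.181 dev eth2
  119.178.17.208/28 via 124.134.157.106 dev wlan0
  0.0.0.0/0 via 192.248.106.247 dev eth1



Longest prefix match for 9.91.210.174:
  /23 156.44.240.0: no
  /27 9.91.210.160: MATCH
  /18 171.215.0.0: no
  /28 119.178.17.208: no
  /0 0.0.0.0: MATCH
Selected: next-hop 20.58.115.119 via eth1 (matched /27)


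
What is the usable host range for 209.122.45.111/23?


Network: 209.122.44.0
Broadcast: 209.122.45.255
First usable = network + 1
Last usable = broadcast - 1
Range: 209.122.44.1 to 209.122.45.254


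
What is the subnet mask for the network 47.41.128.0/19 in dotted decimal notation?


/19 means 19 network bits, 13 host bits
Binary: 11111111111111111110000000000000
Mask: 255.255.224.0


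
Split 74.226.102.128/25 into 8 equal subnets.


New prefix = 25 + 3 = 28
Each subnet has 16 addresses
  74.226.102.128/28
  74.226.102.144/28
  74.226.102.160/28
  74.226.102.176/28
  74.226.102.192/28
  74.226.102.208/28
  74.226.102.224/28
  74.226.102.240/28
Subnets: 74.226.102.128/28, 74.226.102.144/28, 74.226.102.160/28, 74.226.102.176/28, 74.226.102.192/28, 74.226.102.208/28, 74.226.102.224/28, 74.226.102.240/28


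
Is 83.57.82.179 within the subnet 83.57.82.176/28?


Subnet network: 83.57.82.176
Test IP AND mask: 83.57.82.176
Yes, 83.57.82.179 is in 83.57.82.176/28


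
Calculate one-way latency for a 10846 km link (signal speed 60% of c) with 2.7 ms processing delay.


Speed = 0.6 * 3e5 km/s = 180000 km/s
Propagation delay = 10846 / 180000 = 0.0603 s = 60.2556 ms
Processing delay = 2.7 ms
Total one-way latency = 62.9556 ms


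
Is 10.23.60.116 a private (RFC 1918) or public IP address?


RFC 1918 private ranges:
  10.0.0.0/8 (10.0.0.0 - 10.255.255.255)
  172.16.0.0/12 (172.16.0.0 - 172.31.255.255)
  192.168.0.0/16 (192.168.0.0 - 192.168.255.255)
Private (in 10.0.0.0/8)


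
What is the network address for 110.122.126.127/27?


IP:   01101110.01111010.01111110.01111111
Mask: 11111111.11111111.11111111.11100000
AND operation:
Net:  01101110.01111010.01111110.01100000
Network: 110.122.126.96/27


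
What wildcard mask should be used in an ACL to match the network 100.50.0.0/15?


Subnet mask: 255.254.0.0
Wildcard = 255.255.255.255 - subnet mask
255 - 255 = 0
255 - 254 = 1
255 - 0 = 255
255 - 0 = 255
Wildcard: 0.1.255.255


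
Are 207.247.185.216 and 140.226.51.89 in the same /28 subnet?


Mask: 255.255.255.240
207.247.185.216 AND mask = 207.247.185.208
140.226.51.89 AND mask = 140.226.51.80
No, different subnets (207.247.185.208 vs 140.226.51.80)


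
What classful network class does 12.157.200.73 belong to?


First octet: 12
Binary: 00001100
0xxxxxxx -> Class A (1-126)
Class A, default mask 255.0.0.0 (/8)


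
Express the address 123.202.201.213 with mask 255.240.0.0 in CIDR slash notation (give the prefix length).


Binary: 11111111.11110000.00000000.00000000
Count leading 1s
Prefix: /12


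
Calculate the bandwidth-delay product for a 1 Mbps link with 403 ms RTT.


BDP = bandwidth * RTT
= 1 Mbps * 403 ms
= 1 * 1e6 * 403 / 1000 bits
= 403000 bits
= 50375 bytes
= 49.1943 KB
BDP = 403000 bits (50375 bytes)


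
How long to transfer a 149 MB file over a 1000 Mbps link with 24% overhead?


Effective throughput = 1000 * (1 - 24/100) = 760 Mbps
File size in Mb = 149 * 8 = 1192 Mb
Time = 1192 / 760
Time = 1.5684 seconds


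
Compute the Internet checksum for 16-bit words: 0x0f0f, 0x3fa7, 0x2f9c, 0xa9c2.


Sum all words (with carry folding):
+ 0x0f0f = 0x0f0f
+ 0x3fa7 = 0x4eb6
+ 0x2f9c = 0x7e52
+ 0xa9c2 = 0x2815
One's complement: ~0x2815
Checksum = 0xd7ea


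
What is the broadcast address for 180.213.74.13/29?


Network: 180.213.74.8/29
Host bits = 3
Set all host bits to 1:
Broadcast: 180.213.74.15


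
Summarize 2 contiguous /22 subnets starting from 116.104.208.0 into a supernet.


Original prefix: /22
Number of subnets: 2 = 2^1
New prefix = 22 - 1 = 21
Supernet: 116.104.208.0/21


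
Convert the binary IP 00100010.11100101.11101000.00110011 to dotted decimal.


00100010 = 34
11100101 = 229
11101000 = 232
00110011 = 51
IP: 34.229.232.51


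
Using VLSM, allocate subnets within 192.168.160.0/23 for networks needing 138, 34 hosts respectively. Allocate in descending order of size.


138 hosts -> /24 (254 usable): 192.168.160.0/24
34 hosts -> /26 (62 usable): 192.168.161.0/26
Allocation: 192.168.160.0/24 (138 hosts, 254 usable); 192.168.161.0/26 (34 hosts, 62 usable)


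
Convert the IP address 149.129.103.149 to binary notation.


149 = 10010101
129 = 10000001
103 = 01100111
149 = 10010101
Binary: 10010101.10000001.01100111.10010101


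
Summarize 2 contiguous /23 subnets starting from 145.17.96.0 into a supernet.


Original prefix: /23
Number of subnets: 2 = 2^1
New prefix = 23 - 1 = 22
Supernet: 145.17.96.0/22


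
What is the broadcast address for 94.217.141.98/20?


Network: 94.217.128.0/20
Host bits = 12
Set all host bits to 1:
Broadcast: 94.217.143.255


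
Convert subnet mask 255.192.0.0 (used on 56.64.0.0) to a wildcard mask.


Subnet mask: 255.192.0.0
Wildcard = 255.255.255.255 - subnet mask
255 - 255 = 0
255 - 192 = 63
255 - 0 = 255
255 - 0 = 255
Wildcard: 0.63.255.255


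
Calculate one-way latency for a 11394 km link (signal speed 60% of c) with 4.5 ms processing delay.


Speed = 0.6 * 3e5 km/s = 180000 km/s
Propagation delay = 11394 / 180000 = 0.0633 s = 63.3 ms
Processing delay = 4.5 ms
Total one-way latency = 67.8 ms


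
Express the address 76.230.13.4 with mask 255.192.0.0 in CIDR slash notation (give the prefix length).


Binary: 11111111.11000000.00000000.00000000
Count leading 1s
Prefix: /10


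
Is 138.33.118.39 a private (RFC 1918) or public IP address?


RFC 1918 private ranges:
  10.0.0.0/8 (10.0.0.0 - 10.255.255.255)
  172.16.0.0/12 (172.16.0.0 - 172.31.255.255)
  192.168.0.0/16 (192.168.0.0 - 192.168.255.255)
Public (not in any RFC 1918 range)


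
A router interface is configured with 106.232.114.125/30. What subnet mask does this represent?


/30 means 30 network bits, 2 host bits
Binary: 11111111111111111111111111111100
Mask: 255.255.255.252


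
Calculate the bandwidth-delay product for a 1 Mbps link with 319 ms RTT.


BDP = bandwidth * RTT
= 1 Mbps * 319 ms
= 1 * 1e6 * 319 / 1000 bits
= 319000 bits
= 39875 bytes
= 38.9404 KB
BDP = 319000 bits (39875 bytes)


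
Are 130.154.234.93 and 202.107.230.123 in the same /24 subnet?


Mask: 255.255.255.0
130.154.234.93 AND mask = 130.154.234.0
202.107.230.123 AND mask = 202.107.230.0
No, different subnets (130.154.234.0 vs 202.107.230.0)


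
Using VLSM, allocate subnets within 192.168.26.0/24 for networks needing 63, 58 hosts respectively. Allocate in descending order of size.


63 hosts -> /25 (126 usable): 192.168.26.0/25
58 hosts -> /26 (62 usable): 192.168.26.128/26
Allocation: 192.168.26.0/25 (63 hosts, 126 usable); 192.168.26.128/26 (58 hosts, 62 usable)


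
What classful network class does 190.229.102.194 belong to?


First octet: 190
Binary: 10111110
10xxxxxx -> Class B (128-191)
Class B, default mask 255.255.0.0 (/16)


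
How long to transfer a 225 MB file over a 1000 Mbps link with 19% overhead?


Effective throughput = 1000 * (1 - 19/100) = 810 Mbps
File size in Mb = 225 * 8 = 1800 Mb
Time = 1800 / 810
Time = 2.2222 seconds


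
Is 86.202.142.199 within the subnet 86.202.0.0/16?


Subnet network: 86.202.0.0
Test IP AND mask: 86.202.0.0
Yes, 86.202.142.199 is in 86.202.0.0/16


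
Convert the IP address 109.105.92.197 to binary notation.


109 = 01101101
105 = 01101001
92 = 01011100
197 = 11000101
Binary: 01101101.01101001.01011100.11000101


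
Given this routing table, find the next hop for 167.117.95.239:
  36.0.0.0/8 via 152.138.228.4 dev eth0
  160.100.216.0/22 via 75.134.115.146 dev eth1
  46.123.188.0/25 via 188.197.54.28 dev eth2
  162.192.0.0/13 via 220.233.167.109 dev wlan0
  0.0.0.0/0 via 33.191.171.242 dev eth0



Longest prefix match for 167.117.95.239:
  /8 36.0.0.0: no
  /22 160.100.216.0: no
  /25 46.123.188.0: no
  /13 162.192.0.0: no
  /0 0.0.0.0: MATCH
Selected: next-hop 33.191.171.242 via eth0 (matched /0)


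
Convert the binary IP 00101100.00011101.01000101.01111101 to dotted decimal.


00101100 = 44
00011101 = 29
01000101 = 69
01111101 = 125
IP: 44.29.69.125


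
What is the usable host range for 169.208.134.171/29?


Network: 169.208.134.168
Broadcast: 169.208.134.175
First usable = network + 1
Last usable = broadcast - 1
Range: 169.208.134.169 to 169.208.134.174


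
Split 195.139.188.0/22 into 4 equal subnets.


New prefix = 22 + 2 = 24
Each subnet has 256 addresses
  195.139.188.0/24
  195.139.189.0/24
  195.139.190.0/24
  195.139.191.0/24
Subnets: 195.139.188.0/24, 195.139.189.0/24, 195.139.190.0/24, 195.139.191.0/24


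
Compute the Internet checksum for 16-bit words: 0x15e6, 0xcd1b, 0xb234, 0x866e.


Sum all words (with carry folding):
+ 0x15e6 = 0x15e6
+ 0xcd1b = 0xe301
+ 0xb234 = 0x9536
+ 0x866e = 0x1ba5
One's complement: ~0x1ba5
Checksum = 0xe45a


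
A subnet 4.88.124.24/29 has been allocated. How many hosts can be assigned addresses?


Host bits = 32 - 29 = 3
Total addresses = 2^3 = 8
Usable = total - 2 (network and broadcast)
Usable hosts: 6


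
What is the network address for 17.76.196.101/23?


IP:   00010001.01001100.11000100.01100101
Mask: 11111111.11111111.11111110.00000000
AND operation:
Net:  00010001.01001100.11000100.00000000
Network: 17.76.196.0/23


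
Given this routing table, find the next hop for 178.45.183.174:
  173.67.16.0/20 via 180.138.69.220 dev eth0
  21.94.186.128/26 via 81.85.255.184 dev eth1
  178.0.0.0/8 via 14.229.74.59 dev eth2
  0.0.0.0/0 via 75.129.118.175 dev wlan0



Longest prefix match for 178.45.183.174:
  /20 173.67.16.0: no
  /26 21.94.186.128: no
  /8 178.0.0.0: MATCH
  /0 0.0.0.0: MATCH
Selected: next-hop 14.229.74.59 via eth2 (matched /8)


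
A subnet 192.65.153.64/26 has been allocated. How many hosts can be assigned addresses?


Host bits = 32 - 26 = 6
Total addresses = 2^6 = 64
Usable = total - 2 (network and broadcast)
Usable hosts: 62


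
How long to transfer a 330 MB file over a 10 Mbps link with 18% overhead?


Effective throughput = 10 * (1 - 18/100) = 8.2 Mbps
File size in Mb = 330 * 8 = 2640 Mb
Time = 2640 / 8.2
Time = 321.9512 seconds


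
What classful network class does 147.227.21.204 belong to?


First octet: 147
Binary: 10010011
10xxxxxx -> Class B (128-191)
Class B, default mask 255.255.0.0 (/16)


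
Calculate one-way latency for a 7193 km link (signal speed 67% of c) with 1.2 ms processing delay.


Speed = 0.67 * 3e5 km/s = 201000 km/s
Propagation delay = 7193 / 201000 = 0.0358 s = 35.7861 ms
Processing delay = 1.2 ms
Total one-way latency = 36.9861 ms


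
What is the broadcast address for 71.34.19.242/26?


Network: 71.34.19.192/26
Host bits = 6
Set all host bits to 1:
Broadcast: 71.34.19.255


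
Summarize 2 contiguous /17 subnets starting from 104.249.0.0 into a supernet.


Original prefix: /17
Number of subnets: 2 = 2^1
New prefix = 17 - 1 = 16
Supernet: 104.249.0.0/16


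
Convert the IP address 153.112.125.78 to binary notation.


153 = 10011001
112 = 01110000
125 = 01111101
78 = 01001110
Binary: 10011001.01110000.01111101.01001110


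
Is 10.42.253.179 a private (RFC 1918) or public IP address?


RFC 1918 private ranges:
  10.0.0.0/8 (10.0.0.0 - 10.255.255.255)
  172.16.0.0/12 (172.16.0.0 - 172.31.255.255)
  192.168.0.0/16 (192.168.0.0 - 192.168.255.255)
Private (in 10.0.0.0/8)


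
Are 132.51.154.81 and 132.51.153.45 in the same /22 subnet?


Mask: 255.255.252.0
132.51.154.81 AND mask = 132.51.152.0
132.51.153.45 AND mask = 132.51.152.0
Yes, same subnet (132.51.152.0)


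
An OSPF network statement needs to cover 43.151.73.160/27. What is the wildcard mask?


Subnet mask: 255.255.255.224
Wildcard = 255.255.255.255 - subnet mask
255 - 255 = 0
255 - 255 = 0
255 - 255 = 0
255 - 224 = 31
Wildcard: 0.0.0.31


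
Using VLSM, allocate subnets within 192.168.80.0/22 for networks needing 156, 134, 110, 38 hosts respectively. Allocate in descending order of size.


156 hosts -> /24 (254 usable): 192.168.80.0/24
134 hosts -> /24 (254 usable): 192.168.81.0/24
110 hosts -> /25 (126 usable): 192.168.82.0/25
38 hosts -> /26 (62 usable): 192.168.82.128/26
Allocation: 192.168.80.0/24 (156 hosts, 254 usable); 192.168.81.0/24 (134 hosts, 254 usable); 192.168.82.0/25 (110 hosts, 126 usable); 192.168.82.128/26 (38 hosts, 62 usable)


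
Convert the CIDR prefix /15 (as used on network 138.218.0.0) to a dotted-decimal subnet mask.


/15 means 15 network bits, 17 host bits
Binary: 11111111111111100000000000000000
Mask: 255.254.0.0


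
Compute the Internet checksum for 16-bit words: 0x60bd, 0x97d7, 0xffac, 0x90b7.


Sum all words (with carry folding):
+ 0x60bd = 0x60bd
+ 0x97d7 = 0xf894
+ 0xffac = 0xf841
+ 0x90b7 = 0x88f9
One's complement: ~0x88f9
Checksum = 0x7706


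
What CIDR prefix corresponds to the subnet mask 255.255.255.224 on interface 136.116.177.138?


Binary: 11111111.11111111.11111111.11100000
Count leading 1s
Prefix: /27


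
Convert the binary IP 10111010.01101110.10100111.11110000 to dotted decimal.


10111010 = 186
01101110 = 110
10100111 = 167
11110000 = 240
IP: 186.110.167.240


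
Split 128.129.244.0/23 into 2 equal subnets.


New prefix = 23 + 1 = 24
Each subnet has 256 addresses
  128.129.244.0/24
  128.129.245.0/24
Subnets: 128.129.244.0/24, 128.129.245.0/24


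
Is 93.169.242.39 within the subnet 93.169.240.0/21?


Subnet network: 93.169.240.0
Test IP AND mask: 93.169.240.0
Yes, 93.169.242.39 is in 93.169.240.0/21


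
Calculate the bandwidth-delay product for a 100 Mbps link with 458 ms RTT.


BDP = bandwidth * RTT
= 100 Mbps * 458 ms
= 100 * 1e6 * 458 / 1000 bits
= 45800000 bits
= 5725000 bytes
= 5590.8203 KB
BDP = 45800000 bits (5725000 bytes)


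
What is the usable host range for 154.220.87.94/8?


Network: 154.0.0.0
Broadcast: 154.255.255.255
First usable = network + 1
Last usable = broadcast - 1
Range: 154.0.0.1 to 154.255.255.254


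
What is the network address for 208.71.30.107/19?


IP:   11010000.01000111.00011110.01101011
Mask: 11111111.11111111.11100000.00000000
AND operation:
Net:  11010000.01000111.00000000.00000000
Network: 208.71.0.0/19
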